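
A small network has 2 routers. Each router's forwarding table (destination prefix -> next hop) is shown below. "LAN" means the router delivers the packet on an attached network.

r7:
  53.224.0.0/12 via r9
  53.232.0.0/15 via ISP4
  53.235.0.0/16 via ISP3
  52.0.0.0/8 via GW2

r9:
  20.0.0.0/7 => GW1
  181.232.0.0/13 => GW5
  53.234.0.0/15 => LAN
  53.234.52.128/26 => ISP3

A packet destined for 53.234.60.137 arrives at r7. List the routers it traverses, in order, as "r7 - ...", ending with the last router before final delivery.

At r7: longest match for 53.234.60.137 is 53.224.0.0/12 -> r9
At r9: longest match for 53.234.60.137 is 53.234.0.0/15 -> LAN

r7 - r9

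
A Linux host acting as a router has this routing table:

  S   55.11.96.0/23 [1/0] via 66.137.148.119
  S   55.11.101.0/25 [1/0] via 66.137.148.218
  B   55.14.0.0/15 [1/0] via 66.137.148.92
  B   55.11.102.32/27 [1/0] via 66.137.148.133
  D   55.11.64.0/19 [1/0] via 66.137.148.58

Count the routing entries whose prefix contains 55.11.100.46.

No listed prefix contains 55.11.100.46.
Total matching entries: 0.

0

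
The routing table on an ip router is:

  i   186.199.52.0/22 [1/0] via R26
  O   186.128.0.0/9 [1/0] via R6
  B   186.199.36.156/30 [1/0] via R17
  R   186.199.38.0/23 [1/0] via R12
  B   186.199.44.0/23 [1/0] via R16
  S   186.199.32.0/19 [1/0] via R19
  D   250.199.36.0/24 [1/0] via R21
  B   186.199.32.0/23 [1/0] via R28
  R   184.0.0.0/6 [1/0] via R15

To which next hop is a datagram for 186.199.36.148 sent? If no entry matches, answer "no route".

R19

Routes whose prefix contains 186.199.36.148:
  184.0.0.0/6 (184.0.0.0 - 187.255.255.255) -> R15
  186.128.0.0/9 (186.128.0.0 - 186.255.255.255) -> R6
  186.199.32.0/19 (186.199.32.0 - 186.199.63.255) -> R19
More-specific entries that do NOT match:
  186.199.36.156/30 (186.199.36.156 - 186.199.36.159) does not contain 186.199.36.148
  250.199.36.0/24 (250.199.36.0 - 250.199.36.255) does not contain 186.199.36.148
  186.199.38.0/23 (186.199.38.0 - 186.199.39.255) does not contain 186.199.36.148
  186.199.44.0/23 (186.199.44.0 - 186.199.45.255) does not contain 186.199.36.148
  186.199.32.0/23 (186.199.32.0 - 186.199.33.255) does not contain 186.199.36.148
  186.199.52.0/22 (186.199.52.0 - 186.199.55.255) does not contain 186.199.36.148
Longest matching prefix is /19 -> next hop R19.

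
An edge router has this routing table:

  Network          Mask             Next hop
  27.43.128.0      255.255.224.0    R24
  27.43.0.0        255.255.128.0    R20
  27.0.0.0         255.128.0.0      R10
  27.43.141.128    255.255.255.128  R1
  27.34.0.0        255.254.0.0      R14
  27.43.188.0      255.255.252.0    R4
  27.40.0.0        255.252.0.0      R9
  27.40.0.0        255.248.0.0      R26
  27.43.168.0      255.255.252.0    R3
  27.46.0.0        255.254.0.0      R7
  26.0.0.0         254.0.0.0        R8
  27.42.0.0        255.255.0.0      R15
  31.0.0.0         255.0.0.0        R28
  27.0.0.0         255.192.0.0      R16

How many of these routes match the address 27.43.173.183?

5

Prefixes containing 27.43.173.183:
  26.0.0.0/7 (26.0.0.0 - 27.255.255.255)
  27.0.0.0/9 (27.0.0.0 - 27.127.255.255)
  27.0.0.0/10 (27.0.0.0 - 27.63.255.255)
  27.40.0.0/13 (27.40.0.0 - 27.47.255.255)
  27.40.0.0/14 (27.40.0.0 - 27.43.255.255)
Total matching entries: 5.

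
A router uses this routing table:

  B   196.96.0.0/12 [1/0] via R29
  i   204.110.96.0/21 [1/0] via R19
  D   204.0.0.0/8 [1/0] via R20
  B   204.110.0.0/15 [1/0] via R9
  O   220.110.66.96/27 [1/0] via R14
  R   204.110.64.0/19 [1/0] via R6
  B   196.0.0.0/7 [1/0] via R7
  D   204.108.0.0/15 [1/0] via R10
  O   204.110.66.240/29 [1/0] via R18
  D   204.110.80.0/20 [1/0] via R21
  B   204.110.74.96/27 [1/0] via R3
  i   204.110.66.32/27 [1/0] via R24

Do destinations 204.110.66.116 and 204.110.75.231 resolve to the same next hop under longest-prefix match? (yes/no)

yes

204.110.66.116: longest match 204.110.64.0/19 -> R6
204.110.75.231: longest match 204.110.64.0/19 -> R6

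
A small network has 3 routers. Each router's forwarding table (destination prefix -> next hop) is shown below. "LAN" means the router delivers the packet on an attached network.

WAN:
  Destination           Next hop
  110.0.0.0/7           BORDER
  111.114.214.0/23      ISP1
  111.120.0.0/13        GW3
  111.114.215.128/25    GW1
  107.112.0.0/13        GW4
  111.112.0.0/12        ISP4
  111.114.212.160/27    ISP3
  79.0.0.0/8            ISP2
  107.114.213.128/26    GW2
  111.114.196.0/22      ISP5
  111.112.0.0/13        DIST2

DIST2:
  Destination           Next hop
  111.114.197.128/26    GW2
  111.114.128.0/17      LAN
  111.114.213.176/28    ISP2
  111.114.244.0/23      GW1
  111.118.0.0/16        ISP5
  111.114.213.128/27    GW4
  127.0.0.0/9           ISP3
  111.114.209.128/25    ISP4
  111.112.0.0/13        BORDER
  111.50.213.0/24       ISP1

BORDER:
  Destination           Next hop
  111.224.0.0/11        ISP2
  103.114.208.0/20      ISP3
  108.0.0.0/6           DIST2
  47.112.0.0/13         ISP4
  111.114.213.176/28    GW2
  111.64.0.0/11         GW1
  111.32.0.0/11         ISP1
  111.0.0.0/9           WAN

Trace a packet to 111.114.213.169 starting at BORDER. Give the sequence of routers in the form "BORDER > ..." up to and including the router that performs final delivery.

BORDER > WAN > DIST2

At BORDER: longest match for 111.114.213.169 is 111.0.0.0/9 -> WAN
At WAN: longest match for 111.114.213.169 is 111.112.0.0/13 -> DIST2
At DIST2: longest match for 111.114.213.169 is 111.114.128.0/17 -> LAN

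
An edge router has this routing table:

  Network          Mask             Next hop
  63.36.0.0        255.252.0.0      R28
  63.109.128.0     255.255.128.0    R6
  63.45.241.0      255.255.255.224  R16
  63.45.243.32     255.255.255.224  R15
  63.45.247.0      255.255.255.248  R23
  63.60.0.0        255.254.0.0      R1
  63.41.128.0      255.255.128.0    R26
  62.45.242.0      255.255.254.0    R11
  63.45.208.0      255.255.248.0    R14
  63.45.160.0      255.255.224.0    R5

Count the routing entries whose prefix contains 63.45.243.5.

No listed prefix contains 63.45.243.5.
Total matching entries: 0.

0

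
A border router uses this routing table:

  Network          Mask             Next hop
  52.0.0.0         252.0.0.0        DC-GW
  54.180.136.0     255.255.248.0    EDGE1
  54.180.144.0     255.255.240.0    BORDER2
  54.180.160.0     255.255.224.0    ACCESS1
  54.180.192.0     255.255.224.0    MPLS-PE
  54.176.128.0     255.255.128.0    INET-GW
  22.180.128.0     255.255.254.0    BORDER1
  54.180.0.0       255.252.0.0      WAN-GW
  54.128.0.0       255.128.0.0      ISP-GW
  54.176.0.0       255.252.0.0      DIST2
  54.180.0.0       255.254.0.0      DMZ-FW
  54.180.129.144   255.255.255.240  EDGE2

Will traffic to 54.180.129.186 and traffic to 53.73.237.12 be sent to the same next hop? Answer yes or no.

no

54.180.129.186: longest match 54.180.0.0/15 -> DMZ-FW
53.73.237.12: longest match 52.0.0.0/6 -> DC-GW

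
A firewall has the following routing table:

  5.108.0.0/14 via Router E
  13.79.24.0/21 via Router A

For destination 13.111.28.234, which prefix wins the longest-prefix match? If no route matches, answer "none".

none

13.111.28.234 is outside every listed prefix and there is no default route.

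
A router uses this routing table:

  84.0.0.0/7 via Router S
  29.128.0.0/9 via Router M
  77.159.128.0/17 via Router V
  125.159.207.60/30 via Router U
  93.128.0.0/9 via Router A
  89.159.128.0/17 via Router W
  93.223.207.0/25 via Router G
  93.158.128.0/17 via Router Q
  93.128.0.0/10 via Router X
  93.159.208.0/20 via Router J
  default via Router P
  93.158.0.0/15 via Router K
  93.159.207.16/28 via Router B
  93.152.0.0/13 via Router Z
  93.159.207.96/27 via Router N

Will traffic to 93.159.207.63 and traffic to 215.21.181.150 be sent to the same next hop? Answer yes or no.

no

93.159.207.63: longest match 93.158.0.0/15 -> Router K
215.21.181.150: longest match 0.0.0.0/0 -> Router P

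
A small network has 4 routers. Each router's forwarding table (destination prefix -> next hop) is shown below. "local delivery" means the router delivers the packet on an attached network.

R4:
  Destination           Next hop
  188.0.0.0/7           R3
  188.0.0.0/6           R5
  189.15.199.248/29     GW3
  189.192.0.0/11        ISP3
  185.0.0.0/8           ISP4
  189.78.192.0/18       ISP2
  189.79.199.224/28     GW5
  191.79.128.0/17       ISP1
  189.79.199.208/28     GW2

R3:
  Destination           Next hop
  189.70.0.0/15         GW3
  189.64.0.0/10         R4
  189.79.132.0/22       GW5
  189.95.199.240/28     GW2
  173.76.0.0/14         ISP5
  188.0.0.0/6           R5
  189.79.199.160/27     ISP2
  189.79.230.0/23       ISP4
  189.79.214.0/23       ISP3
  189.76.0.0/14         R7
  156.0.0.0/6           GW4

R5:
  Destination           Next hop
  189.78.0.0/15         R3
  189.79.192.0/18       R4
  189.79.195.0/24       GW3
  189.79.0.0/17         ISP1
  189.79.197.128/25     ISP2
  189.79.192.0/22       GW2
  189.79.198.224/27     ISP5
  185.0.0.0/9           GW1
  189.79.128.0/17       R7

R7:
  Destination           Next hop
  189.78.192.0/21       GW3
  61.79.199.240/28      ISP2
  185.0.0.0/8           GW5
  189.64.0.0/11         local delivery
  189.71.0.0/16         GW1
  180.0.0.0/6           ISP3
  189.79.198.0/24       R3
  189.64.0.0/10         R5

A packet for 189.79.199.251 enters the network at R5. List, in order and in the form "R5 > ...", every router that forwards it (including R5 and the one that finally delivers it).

At R5: longest match for 189.79.199.251 is 189.79.192.0/18 -> R4
At R4: longest match for 189.79.199.251 is 188.0.0.0/7 -> R3
At R3: longest match for 189.79.199.251 is 189.76.0.0/14 -> R7
At R7: longest match for 189.79.199.251 is 189.64.0.0/11 -> local delivery

R5 > R4 > R3 > R7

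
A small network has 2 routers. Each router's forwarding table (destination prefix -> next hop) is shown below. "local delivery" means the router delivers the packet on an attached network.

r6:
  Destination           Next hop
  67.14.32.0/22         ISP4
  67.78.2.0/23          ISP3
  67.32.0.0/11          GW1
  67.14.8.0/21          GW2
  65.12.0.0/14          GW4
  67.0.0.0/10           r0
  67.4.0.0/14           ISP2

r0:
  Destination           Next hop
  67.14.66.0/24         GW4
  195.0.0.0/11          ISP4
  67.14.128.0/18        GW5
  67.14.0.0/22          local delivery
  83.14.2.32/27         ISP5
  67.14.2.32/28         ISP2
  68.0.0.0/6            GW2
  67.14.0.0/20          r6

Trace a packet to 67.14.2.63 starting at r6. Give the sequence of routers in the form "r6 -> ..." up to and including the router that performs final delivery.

At r6: longest match for 67.14.2.63 is 67.0.0.0/10 -> r0
At r0: longest match for 67.14.2.63 is 67.14.0.0/22 -> local delivery

r6 -> r0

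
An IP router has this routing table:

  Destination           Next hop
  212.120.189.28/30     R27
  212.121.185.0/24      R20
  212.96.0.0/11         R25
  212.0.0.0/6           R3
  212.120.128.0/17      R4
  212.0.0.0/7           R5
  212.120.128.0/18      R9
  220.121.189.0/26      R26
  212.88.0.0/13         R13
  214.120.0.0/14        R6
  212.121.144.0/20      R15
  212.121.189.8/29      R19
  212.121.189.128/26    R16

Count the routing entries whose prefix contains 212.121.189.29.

3

Prefixes containing 212.121.189.29:
  212.0.0.0/6 (212.0.0.0 - 215.255.255.255)
  212.0.0.0/7 (212.0.0.0 - 213.255.255.255)
  212.96.0.0/11 (212.96.0.0 - 212.127.255.255)
Total matching entries: 3.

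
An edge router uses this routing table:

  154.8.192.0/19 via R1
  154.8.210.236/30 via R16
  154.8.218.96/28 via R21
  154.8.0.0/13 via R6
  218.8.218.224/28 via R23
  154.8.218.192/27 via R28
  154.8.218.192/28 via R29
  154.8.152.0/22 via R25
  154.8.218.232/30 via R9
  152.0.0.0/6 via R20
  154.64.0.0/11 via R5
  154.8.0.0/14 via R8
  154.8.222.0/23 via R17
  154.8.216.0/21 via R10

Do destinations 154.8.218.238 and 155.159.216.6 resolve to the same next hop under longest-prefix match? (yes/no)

no

154.8.218.238: longest match 154.8.216.0/21 -> R10
155.159.216.6: longest match 152.0.0.0/6 -> R20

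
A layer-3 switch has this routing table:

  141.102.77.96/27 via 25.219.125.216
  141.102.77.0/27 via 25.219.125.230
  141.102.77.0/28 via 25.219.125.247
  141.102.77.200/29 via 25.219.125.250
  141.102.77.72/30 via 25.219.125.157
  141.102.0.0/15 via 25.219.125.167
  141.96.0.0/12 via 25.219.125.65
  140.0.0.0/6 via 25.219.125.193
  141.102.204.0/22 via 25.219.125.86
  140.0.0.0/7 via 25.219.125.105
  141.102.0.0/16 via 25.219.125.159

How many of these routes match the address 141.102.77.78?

Prefixes containing 141.102.77.78:
  140.0.0.0/6 (140.0.0.0 - 143.255.255.255)
  140.0.0.0/7 (140.0.0.0 - 141.255.255.255)
  141.96.0.0/12 (141.96.0.0 - 141.111.255.255)
  141.102.0.0/15 (141.102.0.0 - 141.103.255.255)
  141.102.0.0/16 (141.102.0.0 - 141.102.255.255)
Total matching entries: 5.

5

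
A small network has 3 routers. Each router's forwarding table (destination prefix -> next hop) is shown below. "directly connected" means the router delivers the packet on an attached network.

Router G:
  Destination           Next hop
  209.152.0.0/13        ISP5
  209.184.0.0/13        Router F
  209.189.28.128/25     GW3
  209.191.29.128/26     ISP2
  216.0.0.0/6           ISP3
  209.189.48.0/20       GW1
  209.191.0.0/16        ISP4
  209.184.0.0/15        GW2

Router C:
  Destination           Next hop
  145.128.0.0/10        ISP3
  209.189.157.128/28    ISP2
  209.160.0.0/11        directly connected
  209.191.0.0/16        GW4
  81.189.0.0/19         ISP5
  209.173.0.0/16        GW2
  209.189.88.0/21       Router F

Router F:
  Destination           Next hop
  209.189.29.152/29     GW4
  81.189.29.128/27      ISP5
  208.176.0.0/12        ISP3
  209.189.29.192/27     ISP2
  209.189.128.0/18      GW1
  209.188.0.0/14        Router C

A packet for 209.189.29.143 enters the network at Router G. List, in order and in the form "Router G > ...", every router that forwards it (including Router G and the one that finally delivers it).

At Router G: longest match for 209.189.29.143 is 209.184.0.0/13 -> Router F
At Router F: longest match for 209.189.29.143 is 209.188.0.0/14 -> Router C
At Router C: longest match for 209.189.29.143 is 209.160.0.0/11 -> directly connected

Router G > Router F > Router C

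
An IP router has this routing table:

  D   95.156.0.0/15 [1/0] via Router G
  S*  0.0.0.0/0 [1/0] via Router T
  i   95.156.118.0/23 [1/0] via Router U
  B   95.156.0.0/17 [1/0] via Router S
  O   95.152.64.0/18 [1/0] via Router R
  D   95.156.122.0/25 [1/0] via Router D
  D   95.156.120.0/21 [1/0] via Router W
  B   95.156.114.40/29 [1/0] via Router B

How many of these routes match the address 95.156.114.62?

Prefixes containing 95.156.114.62:
  0.0.0.0/0 (default, matches everything)
  95.156.0.0/15 (95.156.0.0 - 95.157.255.255)
  95.156.0.0/17 (95.156.0.0 - 95.156.127.255)
Total matching entries: 3.

3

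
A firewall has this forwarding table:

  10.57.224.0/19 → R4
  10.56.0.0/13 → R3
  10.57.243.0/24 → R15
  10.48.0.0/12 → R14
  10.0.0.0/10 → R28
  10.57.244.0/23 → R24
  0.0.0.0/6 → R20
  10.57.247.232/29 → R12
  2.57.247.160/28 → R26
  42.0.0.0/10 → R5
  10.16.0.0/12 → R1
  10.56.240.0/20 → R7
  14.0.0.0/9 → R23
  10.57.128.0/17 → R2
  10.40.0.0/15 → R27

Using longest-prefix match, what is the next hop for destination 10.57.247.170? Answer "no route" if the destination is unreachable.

Routes whose prefix contains 10.57.247.170:
  10.0.0.0/10 (10.0.0.0 - 10.63.255.255) -> R28
  10.48.0.0/12 (10.48.0.0 - 10.63.255.255) -> R14
  10.56.0.0/13 (10.56.0.0 - 10.63.255.255) -> R3
  10.57.128.0/17 (10.57.128.0 - 10.57.255.255) -> R2
  10.57.224.0/19 (10.57.224.0 - 10.57.255.255) -> R4
More-specific entries that do NOT match:
  10.57.247.232/29 (10.57.247.232 - 10.57.247.239) does not contain 10.57.247.170
  2.57.247.160/28 (2.57.247.160 - 2.57.247.175) does not contain 10.57.247.170
  10.57.243.0/24 (10.57.243.0 - 10.57.243.255) does not contain 10.57.247.170
  10.57.244.0/23 (10.57.244.0 - 10.57.245.255) does not contain 10.57.247.170
  10.56.240.0/20 (10.56.240.0 - 10.56.255.255) does not contain 10.57.247.170
Longest matching prefix is /19 -> next hop R4.

R4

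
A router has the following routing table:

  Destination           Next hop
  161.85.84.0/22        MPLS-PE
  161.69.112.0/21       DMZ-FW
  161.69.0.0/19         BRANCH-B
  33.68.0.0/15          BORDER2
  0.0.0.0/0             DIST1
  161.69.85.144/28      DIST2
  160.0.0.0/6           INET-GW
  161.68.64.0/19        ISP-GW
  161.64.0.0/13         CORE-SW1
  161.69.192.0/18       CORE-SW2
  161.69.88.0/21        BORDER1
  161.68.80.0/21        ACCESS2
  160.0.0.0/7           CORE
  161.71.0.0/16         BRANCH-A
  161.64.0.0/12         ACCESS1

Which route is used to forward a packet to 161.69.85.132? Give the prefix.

161.64.0.0/13

Entries matching 161.69.85.132:
  0.0.0.0/0 (default, matches everything)
  160.0.0.0/6 (160.0.0.0 - 163.255.255.255)
  160.0.0.0/7 (160.0.0.0 - 161.255.255.255)
  161.64.0.0/12 (161.64.0.0 - 161.79.255.255)
  161.64.0.0/13 (161.64.0.0 - 161.71.255.255)
Most specific is 161.64.0.0/13.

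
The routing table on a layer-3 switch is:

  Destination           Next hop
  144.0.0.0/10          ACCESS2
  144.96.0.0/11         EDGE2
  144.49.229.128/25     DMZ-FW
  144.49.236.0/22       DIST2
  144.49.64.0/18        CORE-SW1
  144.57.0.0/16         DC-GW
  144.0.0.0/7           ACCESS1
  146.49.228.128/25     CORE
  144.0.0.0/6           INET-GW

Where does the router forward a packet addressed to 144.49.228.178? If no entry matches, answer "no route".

ACCESS2

Routes whose prefix contains 144.49.228.178:
  144.0.0.0/6 (144.0.0.0 - 147.255.255.255) -> INET-GW
  144.0.0.0/7 (144.0.0.0 - 145.255.255.255) -> ACCESS1
  144.0.0.0/10 (144.0.0.0 - 144.63.255.255) -> ACCESS2
More-specific entries that do NOT match:
  144.49.229.128/25 (144.49.229.128 - 144.49.229.255) does not contain 144.49.228.178
  146.49.228.128/25 (146.49.228.128 - 146.49.228.255) does not contain 144.49.228.178
  144.49.236.0/22 (144.49.236.0 - 144.49.239.255) does not contain 144.49.228.178
  144.49.64.0/18 (144.49.64.0 - 144.49.127.255) does not contain 144.49.228.178
  144.57.0.0/16 (144.57.0.0 - 144.57.255.255) does not contain 144.49.228.178
  144.96.0.0/11 (144.96.0.0 - 144.127.255.255) does not contain 144.49.228.178
Longest matching prefix is /10 -> next hop ACCESS2.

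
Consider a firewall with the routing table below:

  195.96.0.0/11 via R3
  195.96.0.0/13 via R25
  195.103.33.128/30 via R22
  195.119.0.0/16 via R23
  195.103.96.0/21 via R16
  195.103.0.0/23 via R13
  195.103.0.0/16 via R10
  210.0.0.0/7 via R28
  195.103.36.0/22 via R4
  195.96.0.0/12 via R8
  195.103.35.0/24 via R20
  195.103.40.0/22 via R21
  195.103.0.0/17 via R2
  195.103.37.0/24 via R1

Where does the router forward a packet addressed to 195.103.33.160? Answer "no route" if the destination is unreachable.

R2

Routes whose prefix contains 195.103.33.160:
  195.96.0.0/11 (195.96.0.0 - 195.127.255.255) -> R3
  195.96.0.0/12 (195.96.0.0 - 195.111.255.255) -> R8
  195.96.0.0/13 (195.96.0.0 - 195.103.255.255) -> R25
  195.103.0.0/16 (195.103.0.0 - 195.103.255.255) -> R10
  195.103.0.0/17 (195.103.0.0 - 195.103.127.255) -> R2
More-specific entries that do NOT match:
  195.103.33.128/30 (195.103.33.128 - 195.103.33.131) does not contain 195.103.33.160
  195.103.35.0/24 (195.103.35.0 - 195.103.35.255) does not contain 195.103.33.160
  195.103.37.0/24 (195.103.37.0 - 195.103.37.255) does not contain 195.103.33.160
  195.103.0.0/23 (195.103.0.0 - 195.103.1.255) does not contain 195.103.33.160
  195.103.36.0/22 (195.103.36.0 - 195.103.39.255) does not contain 195.103.33.160
  195.103.40.0/22 (195.103.40.0 - 195.103.43.255) does not contain 195.103.33.160
  195.103.96.0/21 (195.103.96.0 - 195.103.103.255) does not contain 195.103.33.160
Longest matching prefix is /17 -> next hop R2.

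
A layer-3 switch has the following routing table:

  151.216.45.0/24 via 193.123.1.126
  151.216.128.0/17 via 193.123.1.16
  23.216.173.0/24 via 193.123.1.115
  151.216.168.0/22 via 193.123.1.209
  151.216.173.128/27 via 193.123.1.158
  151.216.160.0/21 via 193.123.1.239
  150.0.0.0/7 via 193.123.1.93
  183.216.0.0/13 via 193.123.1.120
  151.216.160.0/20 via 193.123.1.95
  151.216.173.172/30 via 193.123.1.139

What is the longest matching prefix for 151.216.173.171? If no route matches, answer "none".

Entries matching 151.216.173.171:
  150.0.0.0/7 (150.0.0.0 - 151.255.255.255)
  151.216.128.0/17 (151.216.128.0 - 151.216.255.255)
  151.216.160.0/20 (151.216.160.0 - 151.216.175.255)
Most specific is 151.216.160.0/20.

151.216.160.0/20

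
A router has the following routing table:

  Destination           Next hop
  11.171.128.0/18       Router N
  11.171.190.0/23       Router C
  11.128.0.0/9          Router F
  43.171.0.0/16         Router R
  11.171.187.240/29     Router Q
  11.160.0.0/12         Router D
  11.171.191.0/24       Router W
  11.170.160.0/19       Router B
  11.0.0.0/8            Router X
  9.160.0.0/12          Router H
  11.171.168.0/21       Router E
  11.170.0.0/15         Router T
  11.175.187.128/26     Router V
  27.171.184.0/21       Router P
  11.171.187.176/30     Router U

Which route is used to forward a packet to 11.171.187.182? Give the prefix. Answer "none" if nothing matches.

Entries matching 11.171.187.182:
  11.0.0.0/8 (11.0.0.0 - 11.255.255.255)
  11.128.0.0/9 (11.128.0.0 - 11.255.255.255)
  11.160.0.0/12 (11.160.0.0 - 11.175.255.255)
  11.170.0.0/15 (11.170.0.0 - 11.171.255.255)
  11.171.128.0/18 (11.171.128.0 - 11.171.191.255)
Most specific is 11.171.128.0/18.

11.171.128.0/18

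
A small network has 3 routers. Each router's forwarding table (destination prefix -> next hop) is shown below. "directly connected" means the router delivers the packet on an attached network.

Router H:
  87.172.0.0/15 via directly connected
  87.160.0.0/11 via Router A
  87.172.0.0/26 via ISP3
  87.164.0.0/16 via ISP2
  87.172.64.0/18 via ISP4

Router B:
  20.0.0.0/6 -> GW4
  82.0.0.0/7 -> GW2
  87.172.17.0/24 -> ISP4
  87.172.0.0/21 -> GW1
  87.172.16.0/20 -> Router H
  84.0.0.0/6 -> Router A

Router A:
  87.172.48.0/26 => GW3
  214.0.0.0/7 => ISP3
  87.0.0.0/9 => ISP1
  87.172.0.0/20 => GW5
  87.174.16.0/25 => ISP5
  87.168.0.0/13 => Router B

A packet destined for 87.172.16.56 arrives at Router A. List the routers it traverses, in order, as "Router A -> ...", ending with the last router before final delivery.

At Router A: longest match for 87.172.16.56 is 87.168.0.0/13 -> Router B
At Router B: longest match for 87.172.16.56 is 87.172.16.0/20 -> Router H
At Router H: longest match for 87.172.16.56 is 87.172.0.0/15 -> directly connected

Router A -> Router B -> Router H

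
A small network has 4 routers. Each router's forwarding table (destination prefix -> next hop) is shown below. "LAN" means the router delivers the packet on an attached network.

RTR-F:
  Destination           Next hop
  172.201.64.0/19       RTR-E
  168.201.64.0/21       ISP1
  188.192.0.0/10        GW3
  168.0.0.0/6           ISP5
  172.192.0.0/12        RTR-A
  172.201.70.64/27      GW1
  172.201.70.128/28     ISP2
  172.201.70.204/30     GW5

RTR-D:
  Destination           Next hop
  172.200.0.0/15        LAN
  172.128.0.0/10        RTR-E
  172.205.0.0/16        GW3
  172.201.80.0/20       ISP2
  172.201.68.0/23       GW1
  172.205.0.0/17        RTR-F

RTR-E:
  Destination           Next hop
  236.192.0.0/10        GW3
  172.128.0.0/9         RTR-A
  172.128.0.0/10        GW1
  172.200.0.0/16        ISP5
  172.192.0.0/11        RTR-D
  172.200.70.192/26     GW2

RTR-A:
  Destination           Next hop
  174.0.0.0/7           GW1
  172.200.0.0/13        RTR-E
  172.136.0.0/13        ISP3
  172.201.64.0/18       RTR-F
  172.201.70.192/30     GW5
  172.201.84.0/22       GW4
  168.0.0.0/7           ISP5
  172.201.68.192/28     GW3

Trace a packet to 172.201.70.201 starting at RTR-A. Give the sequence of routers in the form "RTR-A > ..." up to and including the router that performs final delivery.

RTR-A > RTR-F > RTR-E > RTR-D

At RTR-A: longest match for 172.201.70.201 is 172.201.64.0/18 -> RTR-F
At RTR-F: longest match for 172.201.70.201 is 172.201.64.0/19 -> RTR-E
At RTR-E: longest match for 172.201.70.201 is 172.192.0.0/11 -> RTR-D
At RTR-D: longest match for 172.201.70.201 is 172.200.0.0/15 -> LAN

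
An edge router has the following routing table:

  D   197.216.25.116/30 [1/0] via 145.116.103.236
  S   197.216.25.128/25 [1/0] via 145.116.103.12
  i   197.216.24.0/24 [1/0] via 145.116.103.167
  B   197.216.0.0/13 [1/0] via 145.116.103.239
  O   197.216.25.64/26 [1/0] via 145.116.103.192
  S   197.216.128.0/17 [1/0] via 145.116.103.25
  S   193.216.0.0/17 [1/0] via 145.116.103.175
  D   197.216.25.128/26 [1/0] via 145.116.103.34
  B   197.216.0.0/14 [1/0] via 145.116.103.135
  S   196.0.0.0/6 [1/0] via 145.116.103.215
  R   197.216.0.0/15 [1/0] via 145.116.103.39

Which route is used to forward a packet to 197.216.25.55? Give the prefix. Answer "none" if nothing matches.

Entries matching 197.216.25.55:
  196.0.0.0/6 (196.0.0.0 - 199.255.255.255)
  197.216.0.0/13 (197.216.0.0 - 197.223.255.255)
  197.216.0.0/14 (197.216.0.0 - 197.219.255.255)
  197.216.0.0/15 (197.216.0.0 - 197.217.255.255)
Most specific is 197.216.0.0/15.

197.216.0.0/15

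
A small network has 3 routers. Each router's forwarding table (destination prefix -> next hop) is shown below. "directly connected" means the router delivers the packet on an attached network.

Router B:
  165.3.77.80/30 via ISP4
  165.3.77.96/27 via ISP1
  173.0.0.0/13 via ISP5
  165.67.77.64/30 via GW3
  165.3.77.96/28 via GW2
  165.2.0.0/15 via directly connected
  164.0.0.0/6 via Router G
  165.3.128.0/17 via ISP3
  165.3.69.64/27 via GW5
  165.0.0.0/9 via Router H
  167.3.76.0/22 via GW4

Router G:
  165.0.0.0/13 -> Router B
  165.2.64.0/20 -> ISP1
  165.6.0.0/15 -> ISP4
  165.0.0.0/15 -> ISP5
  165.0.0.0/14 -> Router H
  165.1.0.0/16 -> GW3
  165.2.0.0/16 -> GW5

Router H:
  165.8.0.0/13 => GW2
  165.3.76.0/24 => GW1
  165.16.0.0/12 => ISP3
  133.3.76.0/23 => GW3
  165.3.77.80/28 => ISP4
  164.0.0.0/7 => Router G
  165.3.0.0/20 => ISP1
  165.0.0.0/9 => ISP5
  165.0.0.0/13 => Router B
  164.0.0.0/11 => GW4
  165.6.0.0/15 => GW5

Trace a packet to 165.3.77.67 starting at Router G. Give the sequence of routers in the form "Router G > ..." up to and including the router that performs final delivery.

At Router G: longest match for 165.3.77.67 is 165.0.0.0/14 -> Router H
At Router H: longest match for 165.3.77.67 is 165.0.0.0/13 -> Router B
At Router B: longest match for 165.3.77.67 is 165.2.0.0/15 -> directly connected

Router G > Router H > Router B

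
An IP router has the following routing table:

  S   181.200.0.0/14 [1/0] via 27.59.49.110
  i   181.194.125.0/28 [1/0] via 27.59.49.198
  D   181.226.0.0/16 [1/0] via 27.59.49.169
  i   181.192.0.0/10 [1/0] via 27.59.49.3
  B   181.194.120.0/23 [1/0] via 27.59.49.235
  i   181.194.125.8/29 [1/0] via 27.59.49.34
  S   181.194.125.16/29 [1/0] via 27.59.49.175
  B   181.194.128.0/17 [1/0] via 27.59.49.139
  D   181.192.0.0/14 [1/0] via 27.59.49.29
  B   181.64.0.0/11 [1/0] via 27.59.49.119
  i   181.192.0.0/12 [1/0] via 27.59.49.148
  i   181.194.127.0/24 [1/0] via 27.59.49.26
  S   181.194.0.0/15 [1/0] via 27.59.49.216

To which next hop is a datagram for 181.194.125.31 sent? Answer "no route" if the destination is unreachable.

Routes whose prefix contains 181.194.125.31:
  181.192.0.0/10 (181.192.0.0 - 181.255.255.255) -> 27.59.49.3
  181.192.0.0/12 (181.192.0.0 - 181.207.255.255) -> 27.59.49.148
  181.192.0.0/14 (181.192.0.0 - 181.195.255.255) -> 27.59.49.29
  181.194.0.0/15 (181.194.0.0 - 181.195.255.255) -> 27.59.49.216
More-specific entries that do NOT match:
  181.194.125.8/29 (181.194.125.8 - 181.194.125.15) does not contain 181.194.125.31
  181.194.125.16/29 (181.194.125.16 - 181.194.125.23) does not contain 181.194.125.31
  181.194.125.0/28 (181.194.125.0 - 181.194.125.15) does not contain 181.194.125.31
  181.194.127.0/24 (181.194.127.0 - 181.194.127.255) does not contain 181.194.125.31
  181.194.120.0/23 (181.194.120.0 - 181.194.121.255) does not contain 181.194.125.31
  181.194.128.0/17 (181.194.128.0 - 181.194.255.255) does not contain 181.194.125.31
  181.226.0.0/16 (181.226.0.0 - 181.226.255.255) does not contain 181.194.125.31
Longest matching prefix is /15 -> next hop 27.59.49.216.

27.59.49.216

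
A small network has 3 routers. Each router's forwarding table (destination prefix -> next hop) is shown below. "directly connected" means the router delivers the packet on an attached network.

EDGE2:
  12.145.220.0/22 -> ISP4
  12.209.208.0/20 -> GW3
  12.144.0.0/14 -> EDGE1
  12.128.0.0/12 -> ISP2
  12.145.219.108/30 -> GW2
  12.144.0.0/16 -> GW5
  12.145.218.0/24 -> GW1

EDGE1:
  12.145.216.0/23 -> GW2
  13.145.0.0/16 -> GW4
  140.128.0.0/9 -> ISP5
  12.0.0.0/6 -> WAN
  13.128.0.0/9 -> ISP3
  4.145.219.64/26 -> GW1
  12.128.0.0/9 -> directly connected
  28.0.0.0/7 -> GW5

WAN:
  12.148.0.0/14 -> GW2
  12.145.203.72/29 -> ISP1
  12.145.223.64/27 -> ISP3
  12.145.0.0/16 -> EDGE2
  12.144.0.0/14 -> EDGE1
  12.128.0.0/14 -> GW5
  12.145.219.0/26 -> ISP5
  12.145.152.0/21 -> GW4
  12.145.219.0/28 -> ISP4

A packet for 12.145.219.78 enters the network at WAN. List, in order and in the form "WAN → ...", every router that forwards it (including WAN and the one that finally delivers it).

At WAN: longest match for 12.145.219.78 is 12.145.0.0/16 -> EDGE2
At EDGE2: longest match for 12.145.219.78 is 12.144.0.0/14 -> EDGE1
At EDGE1: longest match for 12.145.219.78 is 12.128.0.0/9 -> directly connected

WAN → EDGE2 → EDGE1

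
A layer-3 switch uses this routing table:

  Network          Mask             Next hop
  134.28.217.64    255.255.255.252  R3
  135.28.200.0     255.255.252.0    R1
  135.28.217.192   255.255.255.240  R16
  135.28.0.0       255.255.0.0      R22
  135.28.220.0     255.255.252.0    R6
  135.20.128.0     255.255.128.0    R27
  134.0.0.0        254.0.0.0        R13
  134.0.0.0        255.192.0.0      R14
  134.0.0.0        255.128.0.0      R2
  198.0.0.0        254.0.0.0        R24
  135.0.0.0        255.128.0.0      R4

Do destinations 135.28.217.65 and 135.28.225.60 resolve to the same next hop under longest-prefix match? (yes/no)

135.28.217.65: longest match 135.28.0.0/16 -> R22
135.28.225.60: longest match 135.28.0.0/16 -> R22

yes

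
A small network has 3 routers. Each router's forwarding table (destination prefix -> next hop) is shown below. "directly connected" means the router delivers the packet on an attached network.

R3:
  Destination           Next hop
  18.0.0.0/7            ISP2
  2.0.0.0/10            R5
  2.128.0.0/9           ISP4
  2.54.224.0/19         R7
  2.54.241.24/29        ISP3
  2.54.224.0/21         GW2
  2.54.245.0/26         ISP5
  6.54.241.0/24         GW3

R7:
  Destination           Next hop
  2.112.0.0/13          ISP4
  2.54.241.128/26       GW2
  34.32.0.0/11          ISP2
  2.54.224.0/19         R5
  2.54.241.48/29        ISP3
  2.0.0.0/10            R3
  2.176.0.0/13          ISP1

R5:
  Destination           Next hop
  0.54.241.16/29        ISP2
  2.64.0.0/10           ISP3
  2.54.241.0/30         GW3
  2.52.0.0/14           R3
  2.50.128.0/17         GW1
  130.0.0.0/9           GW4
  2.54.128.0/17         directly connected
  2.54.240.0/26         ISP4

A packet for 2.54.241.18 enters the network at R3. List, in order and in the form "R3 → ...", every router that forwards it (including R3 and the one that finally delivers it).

At R3: longest match for 2.54.241.18 is 2.54.224.0/19 -> R7
At R7: longest match for 2.54.241.18 is 2.54.224.0/19 -> R5
At R5: longest match for 2.54.241.18 is 2.54.128.0/17 -> directly connected

R3 → R7 → R5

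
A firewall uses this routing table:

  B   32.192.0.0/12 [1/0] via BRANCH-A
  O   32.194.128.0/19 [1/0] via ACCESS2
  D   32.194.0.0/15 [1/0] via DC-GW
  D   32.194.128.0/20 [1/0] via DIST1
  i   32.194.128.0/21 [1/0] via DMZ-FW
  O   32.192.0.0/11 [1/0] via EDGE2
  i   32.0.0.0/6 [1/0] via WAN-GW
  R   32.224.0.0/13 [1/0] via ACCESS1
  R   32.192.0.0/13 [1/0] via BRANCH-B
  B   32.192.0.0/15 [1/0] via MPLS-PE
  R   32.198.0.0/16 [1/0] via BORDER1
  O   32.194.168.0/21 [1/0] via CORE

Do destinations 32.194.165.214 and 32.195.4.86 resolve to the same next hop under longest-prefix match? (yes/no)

32.194.165.214: longest match 32.194.0.0/15 -> DC-GW
32.195.4.86: longest match 32.194.0.0/15 -> DC-GW

yes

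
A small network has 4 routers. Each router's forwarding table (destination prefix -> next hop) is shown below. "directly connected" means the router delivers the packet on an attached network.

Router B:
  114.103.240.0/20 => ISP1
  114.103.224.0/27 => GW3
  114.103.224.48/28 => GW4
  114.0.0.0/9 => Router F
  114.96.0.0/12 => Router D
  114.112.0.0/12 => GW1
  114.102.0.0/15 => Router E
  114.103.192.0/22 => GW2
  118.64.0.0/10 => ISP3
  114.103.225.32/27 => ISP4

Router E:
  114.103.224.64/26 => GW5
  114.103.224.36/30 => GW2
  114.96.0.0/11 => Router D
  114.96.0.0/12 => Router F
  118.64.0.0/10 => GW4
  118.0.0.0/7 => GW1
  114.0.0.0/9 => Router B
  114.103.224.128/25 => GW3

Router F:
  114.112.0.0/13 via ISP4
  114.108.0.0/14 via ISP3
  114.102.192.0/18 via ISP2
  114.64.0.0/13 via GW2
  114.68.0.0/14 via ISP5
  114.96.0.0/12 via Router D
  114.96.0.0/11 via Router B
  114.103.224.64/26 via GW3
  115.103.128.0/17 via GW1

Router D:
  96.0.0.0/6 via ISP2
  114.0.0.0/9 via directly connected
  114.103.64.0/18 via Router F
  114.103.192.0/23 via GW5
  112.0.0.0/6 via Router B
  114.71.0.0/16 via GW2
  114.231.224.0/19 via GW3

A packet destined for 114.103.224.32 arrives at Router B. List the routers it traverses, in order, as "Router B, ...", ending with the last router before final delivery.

At Router B: longest match for 114.103.224.32 is 114.102.0.0/15 -> Router E
At Router E: longest match for 114.103.224.32 is 114.96.0.0/12 -> Router F
At Router F: longest match for 114.103.224.32 is 114.96.0.0/12 -> Router D
At Router D: longest match for 114.103.224.32 is 114.0.0.0/9 -> directly connected

Router B, Router E, Router F, Router D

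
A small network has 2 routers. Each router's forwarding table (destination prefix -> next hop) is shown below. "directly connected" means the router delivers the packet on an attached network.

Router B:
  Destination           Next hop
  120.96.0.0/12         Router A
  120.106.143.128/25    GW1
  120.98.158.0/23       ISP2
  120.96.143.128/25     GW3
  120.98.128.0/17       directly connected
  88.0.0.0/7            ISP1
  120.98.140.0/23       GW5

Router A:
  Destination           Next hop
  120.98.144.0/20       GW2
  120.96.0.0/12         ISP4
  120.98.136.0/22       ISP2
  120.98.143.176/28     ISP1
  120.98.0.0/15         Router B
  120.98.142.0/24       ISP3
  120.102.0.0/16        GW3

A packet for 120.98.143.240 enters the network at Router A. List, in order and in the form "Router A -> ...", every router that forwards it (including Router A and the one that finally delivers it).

At Router A: longest match for 120.98.143.240 is 120.98.0.0/15 -> Router B
At Router B: longest match for 120.98.143.240 is 120.98.128.0/17 -> directly connected

Router A -> Router B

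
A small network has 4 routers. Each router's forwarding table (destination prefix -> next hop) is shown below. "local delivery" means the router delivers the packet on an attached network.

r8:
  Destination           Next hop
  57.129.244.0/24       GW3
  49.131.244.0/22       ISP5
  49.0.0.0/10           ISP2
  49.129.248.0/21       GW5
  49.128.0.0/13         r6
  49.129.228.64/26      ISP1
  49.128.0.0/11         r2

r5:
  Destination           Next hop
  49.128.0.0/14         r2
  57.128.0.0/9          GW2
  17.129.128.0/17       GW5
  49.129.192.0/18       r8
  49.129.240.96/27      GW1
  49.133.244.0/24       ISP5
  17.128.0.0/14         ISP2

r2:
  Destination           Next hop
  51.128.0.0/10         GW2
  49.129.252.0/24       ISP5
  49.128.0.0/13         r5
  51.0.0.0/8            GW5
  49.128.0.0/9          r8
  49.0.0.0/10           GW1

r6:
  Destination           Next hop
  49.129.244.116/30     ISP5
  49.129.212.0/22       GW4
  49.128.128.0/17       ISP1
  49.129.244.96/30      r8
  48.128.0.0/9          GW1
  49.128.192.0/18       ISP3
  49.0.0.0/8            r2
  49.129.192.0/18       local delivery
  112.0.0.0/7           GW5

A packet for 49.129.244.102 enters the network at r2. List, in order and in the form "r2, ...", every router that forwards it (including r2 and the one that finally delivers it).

At r2: longest match for 49.129.244.102 is 49.128.0.0/13 -> r5
At r5: longest match for 49.129.244.102 is 49.129.192.0/18 -> r8
At r8: longest match for 49.129.244.102 is 49.128.0.0/13 -> r6
At r6: longest match for 49.129.244.102 is 49.129.192.0/18 -> local delivery

r2, r5, r8, r6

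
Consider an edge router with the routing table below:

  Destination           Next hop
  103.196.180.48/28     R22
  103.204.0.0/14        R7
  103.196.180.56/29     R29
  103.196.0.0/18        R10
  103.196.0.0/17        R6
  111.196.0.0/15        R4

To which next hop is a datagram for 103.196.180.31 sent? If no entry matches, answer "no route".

No entry's prefix contains 103.196.180.31; there is no default route.

no route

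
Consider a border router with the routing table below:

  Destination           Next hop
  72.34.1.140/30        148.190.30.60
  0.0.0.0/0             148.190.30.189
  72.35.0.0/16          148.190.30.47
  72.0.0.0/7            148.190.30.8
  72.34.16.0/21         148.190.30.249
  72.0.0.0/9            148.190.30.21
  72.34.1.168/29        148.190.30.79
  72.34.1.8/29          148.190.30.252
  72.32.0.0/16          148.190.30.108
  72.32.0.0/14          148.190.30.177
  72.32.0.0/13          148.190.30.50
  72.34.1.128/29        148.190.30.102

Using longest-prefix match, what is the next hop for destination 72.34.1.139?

148.190.30.177

Routes whose prefix contains 72.34.1.139:
  0.0.0.0/0 (default, matches everything) -> 148.190.30.189
  72.0.0.0/7 (72.0.0.0 - 73.255.255.255) -> 148.190.30.8
  72.0.0.0/9 (72.0.0.0 - 72.127.255.255) -> 148.190.30.21
  72.32.0.0/13 (72.32.0.0 - 72.39.255.255) -> 148.190.30.50
  72.32.0.0/14 (72.32.0.0 - 72.35.255.255) -> 148.190.30.177
More-specific entries that do NOT match:
  72.34.1.140/30 (72.34.1.140 - 72.34.1.143) does not contain 72.34.1.139
  72.34.1.168/29 (72.34.1.168 - 72.34.1.175) does not contain 72.34.1.139
  72.34.1.8/29 (72.34.1.8 - 72.34.1.15) does not contain 72.34.1.139
  72.34.1.128/29 (72.34.1.128 - 72.34.1.135) does not contain 72.34.1.139
  72.34.16.0/21 (72.34.16.0 - 72.34.23.255) does not contain 72.34.1.139
  72.35.0.0/16 (72.35.0.0 - 72.35.255.255) does not contain 72.34.1.139
  72.32.0.0/16 (72.32.0.0 - 72.32.255.255) does not contain 72.34.1.139
Longest matching prefix is /14 -> next hop 148.190.30.177.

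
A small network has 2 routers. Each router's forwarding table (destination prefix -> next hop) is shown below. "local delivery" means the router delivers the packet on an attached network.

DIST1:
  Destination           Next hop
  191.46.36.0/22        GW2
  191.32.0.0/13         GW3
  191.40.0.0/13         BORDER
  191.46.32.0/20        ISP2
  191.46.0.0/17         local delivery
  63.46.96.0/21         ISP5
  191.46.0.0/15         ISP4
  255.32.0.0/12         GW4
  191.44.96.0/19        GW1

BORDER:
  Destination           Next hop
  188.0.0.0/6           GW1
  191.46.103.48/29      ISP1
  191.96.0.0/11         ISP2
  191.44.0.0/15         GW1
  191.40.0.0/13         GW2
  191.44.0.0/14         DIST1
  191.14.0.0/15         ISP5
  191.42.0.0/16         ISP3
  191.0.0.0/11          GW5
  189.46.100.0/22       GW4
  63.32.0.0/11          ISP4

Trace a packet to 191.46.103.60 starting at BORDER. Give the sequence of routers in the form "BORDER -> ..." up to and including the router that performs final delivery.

BORDER -> DIST1

At BORDER: longest match for 191.46.103.60 is 191.44.0.0/14 -> DIST1
At DIST1: longest match for 191.46.103.60 is 191.46.0.0/17 -> local delivery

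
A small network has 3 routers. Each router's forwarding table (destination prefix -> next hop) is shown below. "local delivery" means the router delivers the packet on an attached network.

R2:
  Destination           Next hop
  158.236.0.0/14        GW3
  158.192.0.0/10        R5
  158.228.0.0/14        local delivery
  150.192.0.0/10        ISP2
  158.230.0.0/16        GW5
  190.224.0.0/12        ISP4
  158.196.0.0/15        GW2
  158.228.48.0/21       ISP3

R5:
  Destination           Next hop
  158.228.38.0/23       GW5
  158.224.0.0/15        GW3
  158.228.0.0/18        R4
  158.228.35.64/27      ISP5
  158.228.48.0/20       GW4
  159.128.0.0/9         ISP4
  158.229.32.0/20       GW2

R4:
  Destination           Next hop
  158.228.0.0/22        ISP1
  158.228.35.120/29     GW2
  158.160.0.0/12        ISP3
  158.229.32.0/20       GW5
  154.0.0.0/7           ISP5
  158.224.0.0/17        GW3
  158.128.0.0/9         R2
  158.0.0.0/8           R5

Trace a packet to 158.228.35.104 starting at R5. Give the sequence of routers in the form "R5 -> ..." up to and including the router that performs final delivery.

At R5: longest match for 158.228.35.104 is 158.228.0.0/18 -> R4
At R4: longest match for 158.228.35.104 is 158.128.0.0/9 -> R2
At R2: longest match for 158.228.35.104 is 158.228.0.0/14 -> local delivery

R5 -> R4 -> R2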